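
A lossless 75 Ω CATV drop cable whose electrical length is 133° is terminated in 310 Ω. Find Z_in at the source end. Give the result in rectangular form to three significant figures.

Z_in ≈ 32.3 + j62.7 Ω

tan(βl) = tan(133°) = -1.07
Z_in = Z_0·(Z_L + jZ_0·tanβl)/(Z_0 + jZ_L·tanβl)
     = 75·(310 − j80.4)/(75 − j332)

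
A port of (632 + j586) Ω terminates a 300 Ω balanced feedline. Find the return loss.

Γ = (332 + j586)/(932 + j586), |Γ| = 0.612
RL = −20·log₁₀|Γ| = −20·log₁₀(0.612)

RL ≈ 4.27 dB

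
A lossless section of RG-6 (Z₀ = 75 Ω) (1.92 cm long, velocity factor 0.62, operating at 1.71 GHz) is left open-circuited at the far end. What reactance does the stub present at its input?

X_in ≈ -37.3 Ω (capacitive)

λ = v/f = 0.62·c / 1.71 GHz = 0.109 m
βl = 2π·l/λ = 2π × 0.177 = 63.5°
tan(βl) = 2.01
For an open-circuited stub, Z_in = −jZ_0·cot(βl) = −jZ_0/tan(βl)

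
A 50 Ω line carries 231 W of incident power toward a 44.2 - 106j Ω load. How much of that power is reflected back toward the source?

P_reflected ≈ 129 W

|Γ| = |(-5.8 − j106)/(94.2 − j106)| = 0.749
|Γ|² = 0.56
P_refl = |Γ|²·P_inc = 129 W, P_del = (1 − |Γ|²)·P_inc = 102 W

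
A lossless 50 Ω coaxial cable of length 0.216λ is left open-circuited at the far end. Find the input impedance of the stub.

Z_in ≈ −j10.8 Ω

βl = 2π × 0.216 = 77.8°
tan(βl) = 4.61
For an open-circuited stub, Z_in = −jZ_0·cot(βl) = −jZ_0/tan(βl)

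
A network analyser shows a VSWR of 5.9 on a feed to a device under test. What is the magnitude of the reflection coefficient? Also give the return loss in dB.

|Γ| ≈ 0.71; return loss ≈ 2.97 dB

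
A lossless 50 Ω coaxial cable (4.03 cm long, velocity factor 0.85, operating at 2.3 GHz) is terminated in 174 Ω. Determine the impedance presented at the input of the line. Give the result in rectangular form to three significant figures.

λ = v/f = 0.85·c / 2.3 GHz = 0.111 m
βl = 2π·l/λ = 2π × 0.363 = 131°
tan(βl) = tan(131°) = -1.16
Z_in = Z_0·(Z_L + jZ_0·tanβl)/(Z_0 + jZ_L·tanβl)
     = 50·(174 − j57.8)/(50 − j201)

Z_in ≈ 23.7 + j37.4 Ω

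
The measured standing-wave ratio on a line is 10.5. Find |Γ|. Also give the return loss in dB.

|Γ| ≈ 0.826; return loss ≈ 1.66 dB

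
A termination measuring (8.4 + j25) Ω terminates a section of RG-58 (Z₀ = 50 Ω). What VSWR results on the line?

Γ = (Z_L − Z_0)/(Z_L + Z_0) = (-41.6 + j25)/(58.4 + j25)
|Γ| = 48.5/63.5 = 0.764
VSWR = (1 + |Γ|)/(1 − |Γ|) = 1.76/0.236

VSWR ≈ 7.47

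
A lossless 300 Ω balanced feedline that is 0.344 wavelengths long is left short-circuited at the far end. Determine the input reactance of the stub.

X_in ≈ -447 Ω (capacitive)

βl = 2π × 0.344 = 124°
tan(βl) = -1.49
For a short-circuited stub, Z_in = jZ_0·tan(βl)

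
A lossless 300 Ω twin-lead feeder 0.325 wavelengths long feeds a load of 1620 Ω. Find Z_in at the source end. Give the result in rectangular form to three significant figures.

βl = 2π × 0.325 = 117°
tan(βl) = tan(117°) = -1.96
Z_in = Z_0·(Z_L + jZ_0·tanβl)/(Z_0 + jZ_L·tanβl)
     = 300·(1620 − j589)/(300 − j3180)

Z_in ≈ 69.4 + j146 Ω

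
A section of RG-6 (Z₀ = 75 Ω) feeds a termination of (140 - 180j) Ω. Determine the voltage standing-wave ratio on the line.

VSWR ≈ 5.3

Γ = (Z_L − Z_0)/(Z_L + Z_0) = (65 − j180)/(215 − j180)
|Γ| = 191/280 = 0.683
VSWR = (1 + |Γ|)/(1 − |Γ|) = 1.68/0.317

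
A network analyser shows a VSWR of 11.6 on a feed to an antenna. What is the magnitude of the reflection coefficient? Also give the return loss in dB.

|Γ| = (S − 1)/(S + 1) = (11.6 − 1)/(11.6 + 1) = 10.6/12.6
RL = −20·log₁₀|Γ| = −20·log₁₀(0.841)

|Γ| ≈ 0.841; return loss ≈ 1.5 dB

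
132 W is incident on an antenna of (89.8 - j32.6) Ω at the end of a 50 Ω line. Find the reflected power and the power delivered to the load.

P_reflected ≈ 17 W; P_delivered ≈ 115 W

|Γ| = |(39.8 − j32.6)/(139.8 − j32.6)| = 0.358
|Γ|² = 0.128
P_refl = |Γ|²·P_inc = 17 W, P_del = (1 − |Γ|²)·P_inc = 115 W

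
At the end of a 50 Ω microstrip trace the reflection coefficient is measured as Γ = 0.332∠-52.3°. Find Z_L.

Z_L = Z_0·(1 + Γ)/(1 − Γ) = 50·(1.2 − j0.263)/(0.797 + j0.263)

Z_L ≈ 63.2 − j37.3 Ω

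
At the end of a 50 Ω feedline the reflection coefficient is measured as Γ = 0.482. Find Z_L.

Z_L = Z_0·(1 + Γ)/(1 − Γ) = 50·(1.48)/(0.518)

Z_L ≈ 143 Ω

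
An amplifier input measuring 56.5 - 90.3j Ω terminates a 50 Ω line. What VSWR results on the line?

VSWR ≈ 4.69

Γ = (Z_L − Z_0)/(Z_L + Z_0) = (6.5 − j90.3)/(106.5 − j90.3)
|Γ| = 90.5/140 = 0.648
VSWR = (1 + |Γ|)/(1 − |Γ|) = 1.65/0.352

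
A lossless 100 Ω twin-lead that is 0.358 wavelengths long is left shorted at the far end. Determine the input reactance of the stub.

βl = 2π × 0.358 = 129°
tan(βl) = -1.24
For a shorted stub, Z_in = jZ_0·tan(βl)

X_in ≈ -124 Ω (capacitive)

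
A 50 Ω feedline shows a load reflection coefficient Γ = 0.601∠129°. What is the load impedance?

Z_L ≈ 15.1 + j22.1 Ω

Z_L = Z_0·(1 + Γ)/(1 − Γ) = 50·(0.622 + j0.467)/(1.38 − j0.467)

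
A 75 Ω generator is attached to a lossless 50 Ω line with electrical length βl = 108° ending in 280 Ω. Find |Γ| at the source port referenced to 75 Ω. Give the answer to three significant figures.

tan(βl) = -3.08
Z_in = Z_0·(Z_L + jZ_0·tanβl)/(Z_0 + jZ_L·tanβl) = 9.84 + j15.7 Ω
Γ_s = (Z_in − Z_s)/(Z_in + Z_s) = (-65.2 + j15.7)/(84.8 + j15.7), |Γ_s| = 0.777

|Γ| ≈ 0.777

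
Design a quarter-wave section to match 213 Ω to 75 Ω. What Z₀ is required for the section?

Z_qwt ≈ 126 Ω

Z_qwt = √(Z_0·R_L) = √(75 × 213) = √15980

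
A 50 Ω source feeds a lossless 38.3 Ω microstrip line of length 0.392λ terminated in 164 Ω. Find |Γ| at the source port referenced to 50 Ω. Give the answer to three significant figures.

βl = 2π × 0.392 = 141°
tan(βl) = -0.806
Z_in = Z_0·(Z_L + jZ_0·tanβl)/(Z_0 + jZ_L·tanβl) = 20.9 + j41.4 Ω
Γ_s = (Z_in − Z_s)/(Z_in + Z_s) = (-29.1 + j41.4)/(70.9 + j41.4), |Γ_s| = 0.616

|Γ| ≈ 0.616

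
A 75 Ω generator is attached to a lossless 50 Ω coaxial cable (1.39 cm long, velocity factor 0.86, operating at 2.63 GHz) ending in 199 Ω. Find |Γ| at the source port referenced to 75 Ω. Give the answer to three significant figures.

|Γ| ≈ 0.649

λ = v/f = 0.86·c / 2.63 GHz = 0.0981 m
βl = 2π·l/λ = 2π × 0.142 = 51°
tan(βl) = 1.24
Z_in = Z_0·(Z_L + jZ_0·tanβl)/(Z_0 + jZ_L·tanβl) = 20 − j36.4 Ω
Γ_s = (Z_in − Z_s)/(Z_in + Z_s) = (-55 − j36.4)/(95 − j36.4), |Γ_s| = 0.649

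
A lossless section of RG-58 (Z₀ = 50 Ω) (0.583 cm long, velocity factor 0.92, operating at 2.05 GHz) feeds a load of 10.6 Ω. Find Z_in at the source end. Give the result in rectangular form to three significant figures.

λ = v/f = 0.92·c / 2.05 GHz = 0.135 m
βl = 2π·l/λ = 2π × 0.0433 = 15.6°
tan(βl) = tan(15.6°) = 0.279
Z_in = Z_0·(Z_L + jZ_0·tanβl)/(Z_0 + jZ_L·tanβl)
     = 50·(10.6 + j13.9)/(50 + j2.96)

Z_in ≈ 11.4 + j13.3 Ω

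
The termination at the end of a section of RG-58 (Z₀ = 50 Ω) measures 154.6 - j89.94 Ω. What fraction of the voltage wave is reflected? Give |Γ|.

Γ = (Z_L − Z_0)/(Z_L + Z_0) = (104.6 − j89.94)/(204.6 − j89.94)
|Γ| = 138/223

|Γ| ≈ 0.617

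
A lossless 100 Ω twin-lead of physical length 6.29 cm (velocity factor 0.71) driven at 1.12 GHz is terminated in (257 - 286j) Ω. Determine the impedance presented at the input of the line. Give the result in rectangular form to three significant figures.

Z_in ≈ 28.2 + j80.9 Ω

λ = v/f = 0.71·c / 1.12 GHz = 0.19 m
βl = 2π·l/λ = 2π × 0.331 = 119°
tan(βl) = tan(119°) = -1.8
Z_in = Z_0·(Z_L + jZ_0·tanβl)/(Z_0 + jZ_L·tanβl)
     = 100·(257 − j466)/(-415 − j462)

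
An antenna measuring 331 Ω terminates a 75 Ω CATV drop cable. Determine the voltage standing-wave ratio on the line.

For a purely resistive load, VSWR = R_L/Z_0 or Z_0/R_L (whichever > 1) = 331/75

VSWR ≈ 4.41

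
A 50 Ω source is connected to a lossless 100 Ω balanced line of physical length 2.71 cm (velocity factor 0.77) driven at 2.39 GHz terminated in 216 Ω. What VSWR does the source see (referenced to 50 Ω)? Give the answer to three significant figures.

VSWR ≈ 1.36

λ = v/f = 0.77·c / 2.39 GHz = 0.0967 m
βl = 2π·l/λ = 2π × 0.28 = 101°
tan(βl) = -5.17
Z_in = Z_0·(Z_L + jZ_0·tanβl)/(Z_0 + jZ_L·tanβl) = 47.6 + j15.1 Ω
Γ_s = (Z_in − Z_s)/(Z_in + Z_s) = (-2.36 + j15.1)/(97.6 + j15.1), |Γ_s| = 0.154
VSWR = (1 + |Γ_s|)/(1 − |Γ_s|)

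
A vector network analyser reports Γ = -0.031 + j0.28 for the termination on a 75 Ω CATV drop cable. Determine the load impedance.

Z_L ≈ 60.5 + j36.8 Ω

Z_L = Z_0·(1 + Γ)/(1 − Γ) = 75·(0.969 + j0.28)/(1.03 − j0.28)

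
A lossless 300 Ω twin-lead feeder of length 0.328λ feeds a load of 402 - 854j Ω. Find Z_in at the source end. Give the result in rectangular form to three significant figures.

Z_in ≈ 72.3 + j285 Ω

βl = 2π × 0.328 = 118°
tan(βl) = tan(118°) = -1.87
Z_in = Z_0·(Z_L + jZ_0·tanβl)/(Z_0 + jZ_L·tanβl)
     = 300·(402 − j1420)/(-1300 − j754)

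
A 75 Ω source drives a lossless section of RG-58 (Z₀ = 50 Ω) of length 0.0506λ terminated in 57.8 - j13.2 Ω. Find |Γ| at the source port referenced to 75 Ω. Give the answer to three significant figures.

|Γ| ≈ 0.243

βl = 2π × 0.0506 = 18.2°
tan(βl) = 0.329
Z_in = Z_0·(Z_L + jZ_0·tanβl)/(Z_0 + jZ_L·tanβl) = 48.3 − j13.9 Ω
Γ_s = (Z_in − Z_s)/(Z_in + Z_s) = (-26.7 − j13.9)/(123 − j13.9), |Γ_s| = 0.243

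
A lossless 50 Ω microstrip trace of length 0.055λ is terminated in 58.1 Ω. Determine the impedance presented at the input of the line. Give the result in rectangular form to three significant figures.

Z_in ≈ 55.9 − j5.37 Ω

βl = 2π × 0.055 = 19.8°
tan(βl) = tan(19.8°) = 0.36
Z_in = Z_0·(Z_L + jZ_0·tanβl)/(Z_0 + jZ_L·tanβl)
     = 50·(58.1 + j18)/(50 + j20.9)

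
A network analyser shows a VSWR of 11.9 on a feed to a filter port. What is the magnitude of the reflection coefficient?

|Γ| ≈ 0.845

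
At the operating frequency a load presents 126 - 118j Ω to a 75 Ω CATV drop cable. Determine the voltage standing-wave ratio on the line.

Γ = (Z_L − Z_0)/(Z_L + Z_0) = (51 − j118)/(201 − j118)
|Γ| = 129/233 = 0.552
VSWR = (1 + |Γ|)/(1 − |Γ|) = 1.55/0.448

VSWR ≈ 3.46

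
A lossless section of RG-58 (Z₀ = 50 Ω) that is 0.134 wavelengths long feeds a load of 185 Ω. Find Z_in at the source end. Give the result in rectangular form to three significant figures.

βl = 2π × 0.134 = 48.2°
tan(βl) = tan(48.2°) = 1.12
Z_in = Z_0·(Z_L + jZ_0·tanβl)/(Z_0 + jZ_L·tanβl)
     = 50·(185 + j56)/(50 + j207)

Z_in ≈ 22.9 − j39.1 Ω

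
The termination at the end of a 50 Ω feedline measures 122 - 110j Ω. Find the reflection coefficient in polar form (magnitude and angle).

Γ = (Z_L − Z_0)/(Z_L + Z_0) = (72 − j110)/(172 − j110)
|Γ| = 131/204 = 0.644

Γ ≈ 0.644 ∠ -24.2°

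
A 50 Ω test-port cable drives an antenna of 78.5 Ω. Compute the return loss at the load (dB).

RL ≈ 13.1 dB

Γ = (78.5 − 50)/(78.5 + 50) = 0.222
RL = −20·log₁₀|Γ| = −20·log₁₀(0.222)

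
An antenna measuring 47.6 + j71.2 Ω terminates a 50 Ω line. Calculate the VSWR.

VSWR ≈ 3.87

Γ = (Z_L − Z_0)/(Z_L + Z_0) = (-2.4 + j71.2)/(97.6 + j71.2)
|Γ| = 71.2/121 = 0.59
VSWR = (1 + |Γ|)/(1 − |Γ|) = 1.59/0.41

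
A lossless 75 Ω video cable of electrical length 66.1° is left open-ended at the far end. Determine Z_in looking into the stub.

Z_in ≈ −j33.2 Ω

tan(βl) = 2.26
For an open-ended stub, Z_in = −jZ_0·cot(βl) = −jZ_0/tan(βl)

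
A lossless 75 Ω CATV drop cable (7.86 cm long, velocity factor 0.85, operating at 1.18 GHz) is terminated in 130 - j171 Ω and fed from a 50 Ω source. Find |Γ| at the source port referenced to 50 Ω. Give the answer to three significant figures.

λ = v/f = 0.85·c / 1.18 GHz = 0.216 m
βl = 2π·l/λ = 2π × 0.364 = 131°
tan(βl) = -1.15
Z_in = Z_0·(Z_L + jZ_0·tanβl)/(Z_0 + jZ_L·tanβl) = 45.6 + j102 Ω
Γ_s = (Z_in − Z_s)/(Z_in + Z_s) = (-4.44 + j102)/(95.6 + j102), |Γ_s| = 0.731

|Γ| ≈ 0.731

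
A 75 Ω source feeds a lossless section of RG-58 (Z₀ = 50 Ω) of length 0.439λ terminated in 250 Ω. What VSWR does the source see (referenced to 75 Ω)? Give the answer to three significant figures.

VSWR ≈ 3.94

βl = 2π × 0.439 = 158°
tan(βl) = -0.403
Z_in = Z_0·(Z_L + jZ_0·tanβl)/(Z_0 + jZ_L·tanβl) = 57.4 + j95.5 Ω
Γ_s = (Z_in − Z_s)/(Z_in + Z_s) = (-17.6 + j95.5)/(132 + j95.5), |Γ_s| = 0.595
VSWR = (1 + |Γ_s|)/(1 − |Γ_s|)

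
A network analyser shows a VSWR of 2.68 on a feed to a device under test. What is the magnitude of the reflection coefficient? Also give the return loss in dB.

|Γ| = (S − 1)/(S + 1) = (2.68 − 1)/(2.68 + 1) = 1.68/3.68
RL = −20·log₁₀|Γ| = −20·log₁₀(0.457)

|Γ| ≈ 0.457; return loss ≈ 6.81 dB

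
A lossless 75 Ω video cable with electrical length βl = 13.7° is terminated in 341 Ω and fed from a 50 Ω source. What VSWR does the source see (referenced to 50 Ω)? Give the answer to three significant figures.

tan(βl) = 0.244
Z_in = Z_0·(Z_L + jZ_0·tanβl)/(Z_0 + jZ_L·tanβl) = 162 − j161 Ω
Γ_s = (Z_in − Z_s)/(Z_in + Z_s) = (112 − j161)/(212 − j161), |Γ_s| = 0.737
VSWR = (1 + |Γ_s|)/(1 − |Γ_s|)

VSWR ≈ 6.61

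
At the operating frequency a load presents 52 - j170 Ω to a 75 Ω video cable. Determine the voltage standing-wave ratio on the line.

VSWR ≈ 9.44

Γ = (Z_L − Z_0)/(Z_L + Z_0) = (-23 − j170)/(127 − j170)
|Γ| = 172/212 = 0.808
VSWR = (1 + |Γ|)/(1 − |Γ|) = 1.81/0.192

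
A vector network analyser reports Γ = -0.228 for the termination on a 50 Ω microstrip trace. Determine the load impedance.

Z_L ≈ 31.4 Ω

Z_L = Z_0·(1 + Γ)/(1 − Γ) = 50·(0.772)/(1.23)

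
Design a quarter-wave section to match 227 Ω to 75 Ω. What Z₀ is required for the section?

Z_qwt ≈ 130 Ω

Z_qwt = √(Z_0·R_L) = √(75 × 227) = √17020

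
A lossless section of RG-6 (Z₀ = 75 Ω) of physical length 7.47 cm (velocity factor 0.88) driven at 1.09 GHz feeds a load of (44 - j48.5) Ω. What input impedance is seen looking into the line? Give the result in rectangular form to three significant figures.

λ = v/f = 0.88·c / 1.09 GHz = 0.242 m
βl = 2π·l/λ = 2π × 0.308 = 111°
tan(βl) = tan(111°) = -2.6
Z_in = Z_0·(Z_L + jZ_0·tanβl)/(Z_0 + jZ_L·tanβl)
     = 75·(44 − j244)/(-51.1 − j114)

Z_in ≈ 122 + j83.5 Ω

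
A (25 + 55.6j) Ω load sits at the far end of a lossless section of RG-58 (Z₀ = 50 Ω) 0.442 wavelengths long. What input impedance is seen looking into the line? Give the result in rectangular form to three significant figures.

Z_in ≈ 13.9 + j27.5 Ω

βl = 2π × 0.442 = 159°
tan(βl) = tan(159°) = -0.381
Z_in = Z_0·(Z_L + jZ_0·tanβl)/(Z_0 + jZ_L·tanβl)
     = 50·(25 + j36.5)/(71.2 − j9.54)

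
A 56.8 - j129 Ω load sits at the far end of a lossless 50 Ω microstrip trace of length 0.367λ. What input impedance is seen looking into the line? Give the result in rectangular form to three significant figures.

βl = 2π × 0.367 = 132°
tan(βl) = tan(132°) = -1.11
Z_in = Z_0·(Z_L + jZ_0·tanβl)/(Z_0 + jZ_L·tanβl)
     = 50·(56.8 − j184)/(-92.7 − j62.8)

Z_in ≈ 25.2 + j82.4 Ω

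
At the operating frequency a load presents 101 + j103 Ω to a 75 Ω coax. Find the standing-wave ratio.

VSWR ≈ 3.17

Γ = (Z_L − Z_0)/(Z_L + Z_0) = (26 + j103)/(176 + j103)
|Γ| = 106/204 = 0.521
VSWR = (1 + |Γ|)/(1 − |Γ|) = 1.52/0.479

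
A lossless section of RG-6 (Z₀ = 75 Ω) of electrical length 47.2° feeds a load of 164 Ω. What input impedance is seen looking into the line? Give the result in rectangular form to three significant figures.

tan(βl) = tan(47.2°) = 1.08
Z_in = Z_0·(Z_L + jZ_0·tanβl)/(Z_0 + jZ_L·tanβl)
     = 75·(164 + j81)/(75 + j177)

Z_in ≈ 54 − j46.6 Ω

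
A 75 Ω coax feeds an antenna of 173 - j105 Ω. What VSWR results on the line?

Γ = (Z_L − Z_0)/(Z_L + Z_0) = (98 − j105)/(248 − j105)
|Γ| = 144/269 = 0.533
VSWR = (1 + |Γ|)/(1 − |Γ|) = 1.53/0.467

VSWR ≈ 3.29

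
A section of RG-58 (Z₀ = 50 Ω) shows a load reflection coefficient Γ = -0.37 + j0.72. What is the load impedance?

Z_L ≈ 7.2 + j30.1 Ω

Z_L = Z_0·(1 + Γ)/(1 − Γ) = 50·(0.63 + j0.72)/(1.37 − j0.72)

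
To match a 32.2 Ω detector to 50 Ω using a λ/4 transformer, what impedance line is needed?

Z_qwt = √(Z_0·R_L) = √(50 × 32.2) = √1610

Z_qwt ≈ 40.1 Ω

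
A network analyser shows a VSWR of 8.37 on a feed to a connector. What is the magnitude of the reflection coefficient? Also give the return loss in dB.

|Γ| ≈ 0.787; return loss ≈ 2.09 dB

|Γ| = (S − 1)/(S + 1) = (8.37 − 1)/(8.37 + 1) = 7.37/9.37
RL = −20·log₁₀|Γ| = −20·log₁₀(0.787)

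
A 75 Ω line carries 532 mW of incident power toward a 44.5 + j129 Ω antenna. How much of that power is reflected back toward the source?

|Γ| = |(-30.5 + j129)/(119.5 + j129)| = 0.754
|Γ|² = 0.568
P_refl = |Γ|²·P_inc = 302 mW, P_del = (1 − |Γ|²)·P_inc = 230 mW

P_reflected ≈ 302 mW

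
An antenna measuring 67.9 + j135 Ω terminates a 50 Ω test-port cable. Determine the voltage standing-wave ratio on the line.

VSWR ≈ 7.33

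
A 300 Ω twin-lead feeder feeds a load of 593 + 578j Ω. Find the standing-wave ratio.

Γ = (Z_L − Z_0)/(Z_L + Z_0) = (293 + j578)/(893 + j578)
|Γ| = 648/1060 = 0.609
VSWR = (1 + |Γ|)/(1 − |Γ|) = 1.61/0.391

VSWR ≈ 4.12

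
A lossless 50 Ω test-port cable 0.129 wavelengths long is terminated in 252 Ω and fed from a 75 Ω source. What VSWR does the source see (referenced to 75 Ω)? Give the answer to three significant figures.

VSWR ≈ 5.6

βl = 2π × 0.129 = 46.4°
tan(βl) = 1.05
Z_in = Z_0·(Z_L + jZ_0·tanβl)/(Z_0 + jZ_L·tanβl) = 18.2 − j44.1 Ω
Γ_s = (Z_in − Z_s)/(Z_in + Z_s) = (-56.8 − j44.1)/(93.2 − j44.1), |Γ_s| = 0.697
VSWR = (1 + |Γ_s|)/(1 − |Γ_s|)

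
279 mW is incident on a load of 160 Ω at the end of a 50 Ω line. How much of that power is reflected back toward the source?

Γ = (160 − 50)/(160 + 50) = 0.524
|Γ|² = 0.274
P_refl = |Γ|²·P_inc = 76.6 mW, P_del = (1 − |Γ|²)·P_inc = 202 mW

P_reflected ≈ 76.6 mW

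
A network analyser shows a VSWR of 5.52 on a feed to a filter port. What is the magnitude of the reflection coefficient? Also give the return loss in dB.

|Γ| ≈ 0.693; return loss ≈ 3.18 dB

|Γ| = (S − 1)/(S + 1) = (5.52 − 1)/(5.52 + 1) = 4.52/6.52
RL = −20·log₁₀|Γ| = −20·log₁₀(0.693)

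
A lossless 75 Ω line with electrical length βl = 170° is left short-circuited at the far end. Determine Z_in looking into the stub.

Z_in ≈ −j13.2 Ω

tan(βl) = -0.176
For a short-circuited stub, Z_in = jZ_0·tan(βl)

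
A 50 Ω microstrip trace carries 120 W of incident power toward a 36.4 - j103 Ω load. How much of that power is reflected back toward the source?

P_reflected ≈ 71.7 W

|Γ| = |(-13.6 − j103)/(86.4 − j103)| = 0.773
|Γ|² = 0.597
P_refl = |Γ|²·P_inc = 71.7 W, P_del = (1 − |Γ|²)·P_inc = 48.3 W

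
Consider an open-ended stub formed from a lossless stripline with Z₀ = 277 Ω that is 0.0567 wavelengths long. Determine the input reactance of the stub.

βl = 2π × 0.0567 = 20.4°
tan(βl) = 0.372
For an open-ended stub, Z_in = −jZ_0·cot(βl) = −jZ_0/tan(βl)

X_in ≈ -744 Ω (capacitive)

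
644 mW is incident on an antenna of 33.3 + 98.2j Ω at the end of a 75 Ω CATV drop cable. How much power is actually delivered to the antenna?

|Γ| = |(-41.7 + j98.2)/(108.3 + j98.2)| = 0.73
|Γ|² = 0.533
P_refl = |Γ|²·P_inc = 343 mW, P_del = (1 − |Γ|²)·P_inc = 301 mW

P_delivered ≈ 301 mW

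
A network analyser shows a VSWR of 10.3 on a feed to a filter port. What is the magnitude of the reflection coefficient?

|Γ| ≈ 0.823

|Γ| = (S − 1)/(S + 1) = (10.3 − 1)/(10.3 + 1) = 9.3/11.3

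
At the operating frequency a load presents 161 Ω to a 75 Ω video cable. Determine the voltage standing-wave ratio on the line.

VSWR ≈ 2.15

For a purely resistive load, VSWR = R_L/Z_0 or Z_0/R_L (whichever > 1) = 161/75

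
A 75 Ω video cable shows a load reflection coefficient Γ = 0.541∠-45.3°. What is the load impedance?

Z_L = Z_0·(1 + Γ)/(1 − Γ) = 75·(1.38 − j0.385)/(0.619 + j0.385)

Z_L ≈ 99.8 − j109 Ω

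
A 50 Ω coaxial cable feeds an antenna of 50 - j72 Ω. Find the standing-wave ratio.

VSWR ≈ 3.81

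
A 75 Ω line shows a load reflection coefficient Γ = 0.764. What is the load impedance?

Z_L = Z_0·(1 + Γ)/(1 − Γ) = 75·(1.76)/(0.236)

Z_L ≈ 561 Ω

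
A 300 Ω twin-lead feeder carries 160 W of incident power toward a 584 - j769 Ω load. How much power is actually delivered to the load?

|Γ| = |(284 − j769)/(884 − j769)| = 0.7
|Γ|² = 0.49
P_refl = |Γ|²·P_inc = 78.3 W, P_del = (1 − |Γ|²)·P_inc = 81.7 W

P_delivered ≈ 81.7 W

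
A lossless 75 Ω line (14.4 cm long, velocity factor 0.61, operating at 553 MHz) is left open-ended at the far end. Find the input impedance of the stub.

Z_in ≈ +j174 Ω

λ = v/f = 0.61·c / 553 MHz = 0.331 m
βl = 2π·l/λ = 2π × 0.435 = 157°
tan(βl) = -0.432
For an open-ended stub, Z_in = −jZ_0·cot(βl) = −jZ_0/tan(βl)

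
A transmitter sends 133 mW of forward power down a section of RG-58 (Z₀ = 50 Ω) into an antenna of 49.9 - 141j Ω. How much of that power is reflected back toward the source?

P_reflected ≈ 88.5 mW

|Γ| = |(-0.1 − j141)/(99.9 − j141)| = 0.816
|Γ|² = 0.666
P_refl = |Γ|²·P_inc = 88.5 mW, P_del = (1 − |Γ|²)·P_inc = 44.5 mW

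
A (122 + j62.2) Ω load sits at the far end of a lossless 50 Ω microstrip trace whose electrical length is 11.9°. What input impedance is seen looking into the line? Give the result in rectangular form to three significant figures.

tan(βl) = tan(11.9°) = 0.211
Z_in = Z_0·(Z_L + jZ_0·tanβl)/(Z_0 + jZ_L·tanβl)
     = 50·(122 + j72.7)/(36.9 + j25.7)

Z_in ≈ 158 − j11.2 Ω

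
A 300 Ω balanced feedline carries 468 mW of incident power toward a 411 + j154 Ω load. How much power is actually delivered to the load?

P_delivered ≈ 436 mW

|Γ| = |(111 + j154)/(711 + j154)| = 0.261
|Γ|² = 0.0681
P_refl = |Γ|²·P_inc = 31.9 mW, P_del = (1 − |Γ|²)·P_inc = 436 mW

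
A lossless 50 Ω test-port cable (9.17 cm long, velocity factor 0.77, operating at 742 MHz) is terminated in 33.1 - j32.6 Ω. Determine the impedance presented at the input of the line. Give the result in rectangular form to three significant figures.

Z_in ≈ 62.7 + j48.9 Ω

λ = v/f = 0.77·c / 742 MHz = 0.311 m
βl = 2π·l/λ = 2π × 0.295 = 106°
tan(βl) = tan(106°) = -3.48
Z_in = Z_0·(Z_L + jZ_0·tanβl)/(Z_0 + jZ_L·tanβl)
     = 50·(33.1 − j207)/(-63.4 − j115)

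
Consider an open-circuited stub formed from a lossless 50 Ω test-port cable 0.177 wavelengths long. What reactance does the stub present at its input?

βl = 2π × 0.177 = 63.7°
tan(βl) = 2.03
For an open-circuited stub, Z_in = −jZ_0·cot(βl) = −jZ_0/tan(βl)

X_in ≈ -24.7 Ω (capacitive)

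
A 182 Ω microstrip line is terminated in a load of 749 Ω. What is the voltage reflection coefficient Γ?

Γ = (Z_L − Z_0)/(Z_L + Z_0) = (749 − 182)/(749 + 182) = 567/931

Γ = 0.609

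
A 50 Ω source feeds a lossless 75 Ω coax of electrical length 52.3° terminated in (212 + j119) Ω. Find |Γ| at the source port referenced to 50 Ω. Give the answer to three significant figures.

tan(βl) = 1.29
Z_in = Z_0·(Z_L + jZ_0·tanβl)/(Z_0 + jZ_L·tanβl) = 39.1 − j69.2 Ω
Γ_s = (Z_in − Z_s)/(Z_in + Z_s) = (-10.9 − j69.2)/(89.1 − j69.2), |Γ_s| = 0.621

|Γ| ≈ 0.621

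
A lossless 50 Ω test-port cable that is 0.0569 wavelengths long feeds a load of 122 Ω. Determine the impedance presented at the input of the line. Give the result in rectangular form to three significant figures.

Z_in ≈ 75.9 − j50.5 Ω

βl = 2π × 0.0569 = 20.5°
tan(βl) = tan(20.5°) = 0.374
Z_in = Z_0·(Z_L + jZ_0·tanβl)/(Z_0 + jZ_L·tanβl)
     = 50·(122 + j18.7)/(50 + j45.6)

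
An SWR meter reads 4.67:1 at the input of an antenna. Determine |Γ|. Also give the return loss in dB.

|Γ| ≈ 0.647; return loss ≈ 3.78 dB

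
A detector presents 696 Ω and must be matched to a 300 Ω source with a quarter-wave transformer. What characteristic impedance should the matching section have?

Z_qwt ≈ 457 Ω

Z_qwt = √(Z_0·R_L) = √(300 × 696) = √208800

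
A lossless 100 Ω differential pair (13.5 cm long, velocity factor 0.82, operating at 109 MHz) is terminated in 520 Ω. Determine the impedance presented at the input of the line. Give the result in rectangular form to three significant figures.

λ = v/f = 0.82·c / 109 MHz = 2.26 m
βl = 2π·l/λ = 2π × 0.0598 = 21.5°
tan(βl) = tan(21.5°) = 0.395
Z_in = Z_0·(Z_L + jZ_0·tanβl)/(Z_0 + jZ_L·tanβl)
     = 100·(520 + j39.5)/(100 + j205)

Z_in ≈ 115 − j197 Ω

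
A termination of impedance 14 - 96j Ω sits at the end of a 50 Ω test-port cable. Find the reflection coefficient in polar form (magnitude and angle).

Γ = (Z_L − Z_0)/(Z_L + Z_0) = (-36 − j96)/(64 − j96)
|Γ| = 103/115 = 0.889

Γ ≈ 0.889 ∠ -54.2°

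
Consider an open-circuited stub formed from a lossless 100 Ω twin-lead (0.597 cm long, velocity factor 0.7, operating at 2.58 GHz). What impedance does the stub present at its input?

Z_in ≈ −j201 Ω

λ = v/f = 0.7·c / 2.58 GHz = 0.0814 m
βl = 2π·l/λ = 2π × 0.0733 = 26.4°
tan(βl) = 0.497
For an open-circuited stub, Z_in = −jZ_0·cot(βl) = −jZ_0/tan(βl)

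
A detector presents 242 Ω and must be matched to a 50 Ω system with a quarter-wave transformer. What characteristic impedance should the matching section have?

Z_qwt = √(Z_0·R_L) = √(50 × 242) = √12100

Z_qwt ≈ 110 Ω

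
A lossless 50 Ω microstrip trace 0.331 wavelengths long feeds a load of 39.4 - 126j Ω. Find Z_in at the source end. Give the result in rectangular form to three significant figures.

βl = 2π × 0.331 = 119°
tan(βl) = tan(119°) = -1.79
Z_in = Z_0·(Z_L + jZ_0·tanβl)/(Z_0 + jZ_L·tanβl)
     = 50·(39.4 − j216)/(-176 − j70.6)

Z_in ≈ 11.6 + j56.7 Ω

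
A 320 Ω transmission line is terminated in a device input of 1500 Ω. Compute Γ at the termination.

Γ = (Z_L − Z_0)/(Z_L + Z_0) = (1500 − 320)/(1500 + 320) = 1180/1820

Γ = 0.648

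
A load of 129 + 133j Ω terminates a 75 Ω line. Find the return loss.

RL ≈ 4.59 dB

Γ = (54 + j133)/(204 + j133), |Γ| = 0.589
RL = −20·log₁₀|Γ| = −20·log₁₀(0.589)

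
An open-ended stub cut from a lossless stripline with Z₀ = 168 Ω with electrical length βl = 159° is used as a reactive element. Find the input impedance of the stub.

tan(βl) = -0.384
For an open-ended stub, Z_in = −jZ_0·cot(βl) = −jZ_0/tan(βl)

Z_in ≈ +j438 Ω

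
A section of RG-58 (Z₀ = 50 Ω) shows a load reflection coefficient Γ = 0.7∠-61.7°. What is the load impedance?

Z_L = Z_0·(1 + Γ)/(1 − Γ) = 50·(1.33 − j0.616)/(0.668 + j0.616)

Z_L ≈ 30.9 − j74.6 Ω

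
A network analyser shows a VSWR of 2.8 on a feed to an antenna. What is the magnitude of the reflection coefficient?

|Γ| ≈ 0.474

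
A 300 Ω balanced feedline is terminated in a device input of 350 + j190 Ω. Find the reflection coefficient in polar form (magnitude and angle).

Γ = (Z_L − Z_0)/(Z_L + Z_0) = (50 + j190)/(650 + j190)
|Γ| = 196/677 = 0.29

Γ ≈ 0.29 ∠ 59°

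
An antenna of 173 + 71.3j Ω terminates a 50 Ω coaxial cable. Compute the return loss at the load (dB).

Γ = (123 + j71.3)/(223 + j71.3), |Γ| = 0.607
RL = −20·log₁₀|Γ| = −20·log₁₀(0.607)

RL ≈ 4.33 dB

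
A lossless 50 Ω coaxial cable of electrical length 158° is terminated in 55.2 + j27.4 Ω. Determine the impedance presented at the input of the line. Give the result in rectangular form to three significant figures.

Z_in ≈ 38 + j19.8 Ω

tan(βl) = tan(158°) = -0.404
Z_in = Z_0·(Z_L + jZ_0·tanβl)/(Z_0 + jZ_L·tanβl)
     = 50·(55.2 + j7.2)/(61.1 − j22.3)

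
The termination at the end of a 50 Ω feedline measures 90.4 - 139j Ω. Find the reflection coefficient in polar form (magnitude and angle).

Γ = (Z_L − Z_0)/(Z_L + Z_0) = (40.4 − j139)/(140.4 − j139)
|Γ| = 145/198 = 0.733

Γ ≈ 0.733 ∠ -29.1°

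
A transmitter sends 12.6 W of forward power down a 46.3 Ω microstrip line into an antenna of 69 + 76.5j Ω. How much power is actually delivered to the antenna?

|Γ| = |(22.7 + j76.5)/(115.3 + j76.5)| = 0.577
|Γ|² = 0.333
P_refl = |Γ|²·P_inc = 4.19 W, P_del = (1 − |Γ|²)·P_inc = 8.41 W

P_delivered ≈ 8.41 W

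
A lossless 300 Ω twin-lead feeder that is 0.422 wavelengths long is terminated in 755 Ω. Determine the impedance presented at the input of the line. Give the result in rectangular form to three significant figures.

βl = 2π × 0.422 = 152°
tan(βl) = tan(152°) = -0.534
Z_in = Z_0·(Z_L + jZ_0·tanβl)/(Z_0 + jZ_L·tanβl)
     = 300·(755 − j160)/(300 − j403)

Z_in ≈ 346 + j305 Ω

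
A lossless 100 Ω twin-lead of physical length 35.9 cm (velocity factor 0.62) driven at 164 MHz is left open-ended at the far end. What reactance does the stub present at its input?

X_in ≈ 44.4 Ω (inductive)

λ = v/f = 0.62·c / 164 MHz = 1.13 m
βl = 2π·l/λ = 2π × 0.317 = 114°
tan(βl) = -2.25
For an open-ended stub, Z_in = −jZ_0·cot(βl) = −jZ_0/tan(βl)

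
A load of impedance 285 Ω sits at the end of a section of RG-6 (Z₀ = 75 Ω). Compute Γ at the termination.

Γ = 0.583

Γ = (Z_L − Z_0)/(Z_L + Z_0) = (285 − 75)/(285 + 75) = 210/360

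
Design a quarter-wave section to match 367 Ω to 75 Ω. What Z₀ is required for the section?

Z_qwt = √(Z_0·R_L) = √(75 × 367) = √27520

Z_qwt ≈ 166 Ω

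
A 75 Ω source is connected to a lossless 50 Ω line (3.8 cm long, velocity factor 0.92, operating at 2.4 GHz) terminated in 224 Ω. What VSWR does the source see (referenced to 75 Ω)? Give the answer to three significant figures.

λ = v/f = 0.92·c / 2.4 GHz = 0.115 m
βl = 2π·l/λ = 2π × 0.33 = 119°
tan(βl) = -1.81
Z_in = Z_0·(Z_L + jZ_0·tanβl)/(Z_0 + jZ_L·tanβl) = 14.4 + j25.9 Ω
Γ_s = (Z_in − Z_s)/(Z_in + Z_s) = (-60.6 + j25.9)/(89.4 + j25.9), |Γ_s| = 0.709
VSWR = (1 + |Γ_s|)/(1 − |Γ_s|)

VSWR ≈ 5.87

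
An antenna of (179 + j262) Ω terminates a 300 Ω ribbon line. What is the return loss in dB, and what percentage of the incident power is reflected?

RL ≈ 5.54 dB; 27.9% of incident power reflected

Γ = (-121 + j262)/(479 + j262), |Γ| = 0.529
RL = −20·log₁₀(0.529) = 5.54 dB
P_refl/P_inc = |Γ|² = 0.279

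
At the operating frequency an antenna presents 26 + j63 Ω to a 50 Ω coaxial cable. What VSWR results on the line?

VSWR ≈ 5.31

Γ = (Z_L − Z_0)/(Z_L + Z_0) = (-24 + j63)/(76 + j63)
|Γ| = 67.4/98.7 = 0.683
VSWR = (1 + |Γ|)/(1 − |Γ|) = 1.68/0.317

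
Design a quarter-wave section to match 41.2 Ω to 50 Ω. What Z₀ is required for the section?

Z_qwt ≈ 45.4 Ω

Z_qwt = √(Z_0·R_L) = √(50 × 41.2) = √2060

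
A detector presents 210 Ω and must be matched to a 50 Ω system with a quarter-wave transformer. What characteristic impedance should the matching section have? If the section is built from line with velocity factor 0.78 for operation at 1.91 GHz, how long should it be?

Z_qwt ≈ 102 Ω; length ≈ 3.06 cm

Z_qwt = √(Z_0·R_L) = √(50 × 210) = √10500
λ = 0.78·c/f = 0.123 m, so l = λ/4 = 0.0306 m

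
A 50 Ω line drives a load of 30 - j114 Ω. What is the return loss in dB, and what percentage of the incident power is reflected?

Γ = (-20 − j114)/(80 − j114), |Γ| = 0.831
RL = −20·log₁₀(0.831) = 1.61 dB
P_refl/P_inc = |Γ|² = 0.691

RL ≈ 1.61 dB; 69.1% of incident power reflected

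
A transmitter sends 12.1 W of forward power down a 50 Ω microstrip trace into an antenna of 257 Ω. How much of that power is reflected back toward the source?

Γ = (257 − 50)/(257 + 50) = 0.674
|Γ|² = 0.455
P_refl = |Γ|²·P_inc = 5.5 W, P_del = (1 − |Γ|²)·P_inc = 6.6 W

P_reflected ≈ 5.5 W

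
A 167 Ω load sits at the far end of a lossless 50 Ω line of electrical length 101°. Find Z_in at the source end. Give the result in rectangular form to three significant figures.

tan(βl) = tan(101°) = -5.14
Z_in = Z_0·(Z_L + jZ_0·tanβl)/(Z_0 + jZ_L·tanβl)
     = 50·(167 − j257)/(50 − j859)

Z_in ≈ 15.5 + j8.82 Ω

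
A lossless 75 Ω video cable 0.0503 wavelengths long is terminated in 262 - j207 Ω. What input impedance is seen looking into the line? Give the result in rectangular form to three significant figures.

Z_in ≈ 58.9 − j131 Ω

βl = 2π × 0.0503 = 18.1°
tan(βl) = tan(18.1°) = 0.327
Z_in = Z_0·(Z_L + jZ_0·tanβl)/(Z_0 + jZ_L·tanβl)
     = 75·(262 − j182)/(143 + j85.7)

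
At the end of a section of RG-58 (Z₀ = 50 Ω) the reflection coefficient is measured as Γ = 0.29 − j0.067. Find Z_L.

Z_L ≈ 89.6 − j13.2 Ω

Z_L = Z_0·(1 + Γ)/(1 − Γ) = 50·(1.29 − j0.067)/(0.71 + j0.067)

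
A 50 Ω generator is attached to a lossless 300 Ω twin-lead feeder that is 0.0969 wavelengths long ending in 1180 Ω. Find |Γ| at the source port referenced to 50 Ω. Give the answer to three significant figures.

|Γ| ≈ 0.886

βl = 2π × 0.0969 = 34.9°
tan(βl) = 0.697
Z_in = Z_0·(Z_L + jZ_0·tanβl)/(Z_0 + jZ_L·tanβl) = 206 − j355 Ω
Γ_s = (Z_in − Z_s)/(Z_in + Z_s) = (156 − j355)/(256 − j355), |Γ_s| = 0.886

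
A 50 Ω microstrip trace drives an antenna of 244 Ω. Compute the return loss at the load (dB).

Γ = (244 − 50)/(244 + 50) = 0.66
RL = −20·log₁₀|Γ| = −20·log₁₀(0.66)

RL ≈ 3.61 dB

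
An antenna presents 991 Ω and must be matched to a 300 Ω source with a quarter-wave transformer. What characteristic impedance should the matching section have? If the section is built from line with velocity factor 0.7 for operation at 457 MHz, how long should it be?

Z_qwt ≈ 545 Ω; length ≈ 11.5 cm

Z_qwt = √(Z_0·R_L) = √(300 × 991) = √297300
λ = 0.7·c/f = 0.46 m, so l = λ/4 = 0.115 m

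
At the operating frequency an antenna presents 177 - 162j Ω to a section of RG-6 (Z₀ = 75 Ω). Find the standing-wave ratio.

VSWR ≈ 4.54

Γ = (Z_L − Z_0)/(Z_L + Z_0) = (102 − j162)/(252 − j162)
|Γ| = 191/300 = 0.639
VSWR = (1 + |Γ|)/(1 − |Γ|) = 1.64/0.361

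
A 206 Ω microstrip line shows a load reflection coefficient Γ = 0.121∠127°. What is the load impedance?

Z_L ≈ 175 + j34.3 Ω

Z_L = Z_0·(1 + Γ)/(1 − Γ) = 206·(0.927 + j0.0966)/(1.07 − j0.0966)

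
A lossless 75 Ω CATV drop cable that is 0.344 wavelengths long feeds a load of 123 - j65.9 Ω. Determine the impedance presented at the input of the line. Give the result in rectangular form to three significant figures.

βl = 2π × 0.344 = 124°
tan(βl) = tan(124°) = -1.49
Z_in = Z_0·(Z_L + jZ_0·tanβl)/(Z_0 + jZ_L·tanβl)
     = 75·(123 − j178)/(-23.3 − j183)

Z_in ≈ 65.2 + j58.6 Ω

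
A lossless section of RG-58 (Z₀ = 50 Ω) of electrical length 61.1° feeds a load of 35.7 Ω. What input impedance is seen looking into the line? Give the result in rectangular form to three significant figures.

tan(βl) = tan(61.1°) = 1.81
Z_in = Z_0·(Z_L + jZ_0·tanβl)/(Z_0 + jZ_L·tanβl)
     = 50·(35.7 + j90.6)/(50 + j64.7)

Z_in ≈ 57.2 + j16.6 Ω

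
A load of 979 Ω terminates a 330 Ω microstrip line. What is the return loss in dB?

RL ≈ 6.09 dB

Γ = (979 − 330)/(979 + 330) = 0.496
RL = −20·log₁₀|Γ| = −20·log₁₀(0.496)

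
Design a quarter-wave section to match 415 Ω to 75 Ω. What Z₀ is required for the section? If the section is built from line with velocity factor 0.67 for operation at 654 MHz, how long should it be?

Z_qwt = √(Z_0·R_L) = √(75 × 415) = √31120
λ = 0.67·c/f = 0.307 m, so l = λ/4 = 0.0768 m

Z_qwt ≈ 176 Ω; length ≈ 7.68 cm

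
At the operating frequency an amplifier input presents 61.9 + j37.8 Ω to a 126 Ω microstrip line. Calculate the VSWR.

Γ = (Z_L − Z_0)/(Z_L + Z_0) = (-64.1 + j37.8)/(187.9 + j37.8)
|Γ| = 74.4/192 = 0.388
VSWR = (1 + |Γ|)/(1 − |Γ|) = 1.39/0.612

VSWR ≈ 2.27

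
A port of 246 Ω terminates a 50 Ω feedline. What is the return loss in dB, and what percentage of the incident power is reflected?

RL ≈ 3.58 dB; 43.8% of incident power reflected

Γ = (246 − 50)/(246 + 50) = 0.662
RL = −20·log₁₀(0.662) = 3.58 dB
P_refl/P_inc = |Γ|² = 0.438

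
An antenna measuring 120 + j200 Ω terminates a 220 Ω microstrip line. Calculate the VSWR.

VSWR ≈ 3.62

Γ = (Z_L − Z_0)/(Z_L + Z_0) = (-100 + j200)/(340 + j200)
|Γ| = 224/394 = 0.567
VSWR = (1 + |Γ|)/(1 − |Γ|) = 1.57/0.433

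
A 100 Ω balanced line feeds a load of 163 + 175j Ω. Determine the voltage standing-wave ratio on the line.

Γ = (Z_L − Z_0)/(Z_L + Z_0) = (63 + j175)/(263 + j175)
|Γ| = 186/316 = 0.589
VSWR = (1 + |Γ|)/(1 − |Γ|) = 1.59/0.411

VSWR ≈ 3.86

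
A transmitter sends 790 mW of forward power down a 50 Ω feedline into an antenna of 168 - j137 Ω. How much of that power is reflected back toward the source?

P_reflected ≈ 390 mW

|Γ| = |(118 − j137)/(218 − j137)| = 0.702
|Γ|² = 0.493
P_refl = |Γ|²·P_inc = 390 mW, P_del = (1 − |Γ|²)·P_inc = 400 mW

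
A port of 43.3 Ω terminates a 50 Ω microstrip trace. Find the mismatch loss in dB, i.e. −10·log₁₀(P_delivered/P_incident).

Γ = (43.3 − 50)/(43.3 + 50) = -0.0718
|Γ|² = 0.00516, so P_del/P_inc = 1 − |Γ|² = 0.995
ML = −10·log₁₀(1 − |Γ|²)

mismatch loss ≈ 0.0225 dB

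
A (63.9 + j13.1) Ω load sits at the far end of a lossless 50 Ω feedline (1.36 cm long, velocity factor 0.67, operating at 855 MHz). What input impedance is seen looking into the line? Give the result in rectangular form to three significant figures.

Z_in ≈ 69.9 − j2.05 Ω

λ = v/f = 0.67·c / 855 MHz = 0.235 m
βl = 2π·l/λ = 2π × 0.0579 = 20.8°
tan(βl) = tan(20.8°) = 0.38
Z_in = Z_0·(Z_L + jZ_0·tanβl)/(Z_0 + jZ_L·tanβl)
     = 50·(63.9 + j32.1)/(45 + j24.3)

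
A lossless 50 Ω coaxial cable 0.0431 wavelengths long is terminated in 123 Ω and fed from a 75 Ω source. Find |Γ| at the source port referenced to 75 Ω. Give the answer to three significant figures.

|Γ| ≈ 0.292

βl = 2π × 0.0431 = 15.5°
tan(βl) = 0.278
Z_in = Z_0·(Z_L + jZ_0·tanβl)/(Z_0 + jZ_L·tanβl) = 90.3 − j47.8 Ω
Γ_s = (Z_in − Z_s)/(Z_in + Z_s) = (15.3 − j47.8)/(165 − j47.8), |Γ_s| = 0.292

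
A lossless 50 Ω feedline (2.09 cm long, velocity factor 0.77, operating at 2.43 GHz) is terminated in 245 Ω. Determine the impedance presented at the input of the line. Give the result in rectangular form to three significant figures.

λ = v/f = 0.77·c / 2.43 GHz = 0.0951 m
βl = 2π·l/λ = 2π × 0.22 = 79.1°
tan(βl) = tan(79.1°) = 5.22
Z_in = Z_0·(Z_L + jZ_0·tanβl)/(Z_0 + jZ_L·tanβl)
     = 50·(245 + j261)/(50 + j1280)

Z_in ≈ 10.6 − j9.17 Ω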